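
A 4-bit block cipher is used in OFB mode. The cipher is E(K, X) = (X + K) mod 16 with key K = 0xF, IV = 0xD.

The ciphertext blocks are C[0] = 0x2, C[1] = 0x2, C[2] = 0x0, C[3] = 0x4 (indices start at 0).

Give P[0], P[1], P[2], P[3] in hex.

OFB decryption: S_i = E(K, S_{i−1}) with S_{−1} = IV; P_i = C_i ⊕ S_i.
P[0]: S = E(K, 0xD) = 0xC; 0x2 ⊕ 0xC = 0xE.
P[1]: S = E(K, 0xC) = 0xB; 0x2 ⊕ 0xB = 0x9.
P[2]: S = E(K, 0xB) = 0xA; 0x0 ⊕ 0xA = 0xA.
P[3]: S = E(K, 0xA) = 0x9; 0x4 ⊕ 0x9 = 0xD.

P[0] = 0xE, P[1] = 0x9, P[2] = 0xA, P[3] = 0xD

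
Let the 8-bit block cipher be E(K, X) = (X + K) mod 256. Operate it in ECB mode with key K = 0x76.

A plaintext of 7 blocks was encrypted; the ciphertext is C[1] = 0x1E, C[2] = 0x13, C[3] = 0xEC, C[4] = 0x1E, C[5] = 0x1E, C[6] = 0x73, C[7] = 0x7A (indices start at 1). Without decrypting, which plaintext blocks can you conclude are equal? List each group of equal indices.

ECB encrypts each block independently with the same key, so equal ciphertext blocks imply equal plaintext blocks.
C[1] = C[4] = C[5] = 0x1E, so P[1] = P[4] = P[5].

P[1] = P[4] = P[5]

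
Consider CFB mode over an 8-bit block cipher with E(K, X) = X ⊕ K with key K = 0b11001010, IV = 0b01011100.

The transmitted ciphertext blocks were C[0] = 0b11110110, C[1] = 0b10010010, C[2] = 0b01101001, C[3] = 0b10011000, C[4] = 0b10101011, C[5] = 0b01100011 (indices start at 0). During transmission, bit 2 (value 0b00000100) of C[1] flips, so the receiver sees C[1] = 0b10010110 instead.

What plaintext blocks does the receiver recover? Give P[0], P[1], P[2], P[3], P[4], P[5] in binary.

CFB decryption: P_i = C_i ⊕ E(K, C_{i−1}), with C_{−1} = IV.
Only C[1] changed, to 0b10010110. In CFB, a change in C_i flips the same bit in P_i and garbles P_{i+1}. Decrypting the received ciphertext:
P[0]: E(K, 0b01011100) = 0b10010110; 0b11110110 ⊕ 0b10010110 = 0b01100000.
P[1]: E(K, 0b11110110) = 0b00111100; 0b10010110 ⊕ 0b00111100 = 0b10101010.
P[2]: E(K, 0b10010110) = 0b01011100; 0b01101001 ⊕ 0b01011100 = 0b00110101.
P[3]: E(K, 0b01101001) = 0b10100011; 0b10011000 ⊕ 0b10100011 = 0b00111011.
P[4]: E(K, 0b10011000) = 0b01010010; 0b10101011 ⊕ 0b01010010 = 0b11111001.
P[5]: E(K, 0b10101011) = 0b01100001; 0b01100011 ⊕ 0b01100001 = 0b00000010.
Blocks that differ from the original plaintext: P[1], P[2].

P[0] = 0b01100000, P[1] = 0b10101010, P[2] = 0b00110101, P[3] = 0b00111011, P[4] = 0b11111001, P[5] = 0b00000010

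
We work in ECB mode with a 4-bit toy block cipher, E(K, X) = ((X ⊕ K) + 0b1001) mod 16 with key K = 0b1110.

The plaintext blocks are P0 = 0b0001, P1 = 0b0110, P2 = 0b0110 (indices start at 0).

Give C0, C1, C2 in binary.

ECB encryption: C_i = E(K, P_i).
C0: E(K, 0b0001) = 0b1000.
C1: E(K, 0b0110) = 0b0001.
C2: E(K, 0b0110) = 0b0001.

C0 = 0b1000, C1 = 0b0001, C2 = 0b0001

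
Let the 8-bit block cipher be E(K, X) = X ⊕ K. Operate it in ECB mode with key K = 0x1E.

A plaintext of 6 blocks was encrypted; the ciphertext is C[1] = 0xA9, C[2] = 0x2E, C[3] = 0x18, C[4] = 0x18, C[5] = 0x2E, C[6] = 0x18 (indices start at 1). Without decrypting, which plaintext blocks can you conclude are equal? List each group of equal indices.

P[2] = P[5]; P[3] = P[4] = P[6]

ECB encrypts each block independently with the same key, so equal ciphertext blocks imply equal plaintext blocks.
C[2] = C[5] = 0x2E, so P[2] = P[5].
C[3] = C[4] = C[6] = 0x18, so P[3] = P[4] = P[6].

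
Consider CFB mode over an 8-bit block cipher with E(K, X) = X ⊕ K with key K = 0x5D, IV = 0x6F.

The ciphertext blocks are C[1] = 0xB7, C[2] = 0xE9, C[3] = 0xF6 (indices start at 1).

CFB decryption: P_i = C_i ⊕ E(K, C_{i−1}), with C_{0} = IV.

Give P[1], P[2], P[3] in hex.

P[1]: E(K, 0x6F) = 0x32; 0xB7 ⊕ 0x32 = 0x85.
P[2]: E(K, 0xB7) = 0xEA; 0xE9 ⊕ 0xEA = 0x03.
P[3]: E(K, 0xE9) = 0xB4; 0xF6 ⊕ 0xB4 = 0x42.

P[1] = 0x85, P[2] = 0x03, P[3] = 0x42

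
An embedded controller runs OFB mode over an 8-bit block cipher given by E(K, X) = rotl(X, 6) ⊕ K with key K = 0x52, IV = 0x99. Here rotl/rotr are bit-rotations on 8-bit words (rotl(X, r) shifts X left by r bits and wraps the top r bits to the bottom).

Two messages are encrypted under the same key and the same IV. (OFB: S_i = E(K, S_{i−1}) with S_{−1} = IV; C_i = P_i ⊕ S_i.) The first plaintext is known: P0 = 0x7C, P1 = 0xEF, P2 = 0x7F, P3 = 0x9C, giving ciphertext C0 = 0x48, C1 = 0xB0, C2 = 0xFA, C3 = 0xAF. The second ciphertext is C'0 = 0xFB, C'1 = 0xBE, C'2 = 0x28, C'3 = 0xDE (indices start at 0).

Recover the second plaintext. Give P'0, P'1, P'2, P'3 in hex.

In OFB with a reused IV, both messages share the same keystream S_i, so C_i ⊕ C'_i = P_i ⊕ P'_i and thus P'_i = P_i ⊕ C_i ⊕ C'_i.
P'0: 0x7C ⊕ 0x48 ⊕ 0xFB = 0xCF.
P'1: 0xEF ⊕ 0xB0 ⊕ 0xBE = 0xE1.
P'2: 0x7F ⊕ 0xFA ⊕ 0x28 = 0xAD.
P'3: 0x9C ⊕ 0xAF ⊕ 0xDE = 0xED.

P'0 = 0xCF, P'1 = 0xE1, P'2 = 0xAD, P'3 = 0xED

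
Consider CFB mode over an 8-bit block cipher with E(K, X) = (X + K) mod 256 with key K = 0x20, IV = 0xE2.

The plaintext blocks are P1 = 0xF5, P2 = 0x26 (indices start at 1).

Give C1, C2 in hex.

C1 = 0xF7, C2 = 0x31

CFB encryption: C_i = P_i ⊕ E(K, C_{i−1}), with C_{0} = IV.
C1: E(K, 0xE2) = 0x02; 0xF5 ⊕ 0x02 = 0xF7.
C2: E(K, 0xF7) = 0x17; 0x26 ⊕ 0x17 = 0x31.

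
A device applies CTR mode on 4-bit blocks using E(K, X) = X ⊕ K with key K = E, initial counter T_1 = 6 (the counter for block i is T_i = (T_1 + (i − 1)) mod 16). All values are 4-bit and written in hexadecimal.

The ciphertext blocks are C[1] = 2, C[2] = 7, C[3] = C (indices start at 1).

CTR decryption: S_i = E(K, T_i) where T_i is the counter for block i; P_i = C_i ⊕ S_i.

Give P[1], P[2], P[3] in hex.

P[1] = A, P[2] = E, P[3] = A

P[1]: T = 6, S = E(K, T) = 8; 2 ⊕ 8 = A.
P[2]: T = 7, S = E(K, T) = 9; 7 ⊕ 9 = E.
P[3]: T = 8, S = E(K, T) = 6; C ⊕ 6 = A.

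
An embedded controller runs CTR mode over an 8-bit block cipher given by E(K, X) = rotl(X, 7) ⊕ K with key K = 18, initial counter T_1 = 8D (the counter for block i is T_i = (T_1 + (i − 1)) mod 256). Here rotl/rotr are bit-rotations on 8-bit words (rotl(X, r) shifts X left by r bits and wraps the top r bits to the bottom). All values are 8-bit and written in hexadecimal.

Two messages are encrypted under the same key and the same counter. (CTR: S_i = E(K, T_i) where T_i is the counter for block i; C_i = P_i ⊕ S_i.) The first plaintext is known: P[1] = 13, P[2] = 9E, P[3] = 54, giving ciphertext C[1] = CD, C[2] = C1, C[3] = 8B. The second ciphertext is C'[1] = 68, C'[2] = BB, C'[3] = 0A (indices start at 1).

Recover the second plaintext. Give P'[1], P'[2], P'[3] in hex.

In CTR with a reused counter, both messages share the same keystream S_i, so C_i ⊕ C'_i = P_i ⊕ P'_i and thus P'_i = P_i ⊕ C_i ⊕ C'_i.
P'[1]: 13 ⊕ CD ⊕ 68 = B6.
P'[2]: 9E ⊕ C1 ⊕ BB = E4.
P'[3]: 54 ⊕ 8B ⊕ 0A = D5.

P'[1] = B6, P'[2] = E4, P'[3] = D5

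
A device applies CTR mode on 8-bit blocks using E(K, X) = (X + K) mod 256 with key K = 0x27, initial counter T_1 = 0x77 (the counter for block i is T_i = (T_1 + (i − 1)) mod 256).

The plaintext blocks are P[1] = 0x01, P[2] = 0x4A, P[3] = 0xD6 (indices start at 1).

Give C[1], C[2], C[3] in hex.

CTR encryption: S_i = E(K, T_i) where T_i is the counter for block i; C_i = P_i ⊕ S_i.
C[1]: T = 0x77, S = E(K, T) = 0x9E; 0x01 ⊕ 0x9E = 0x9F.
C[2]: T = 0x78, S = E(K, T) = 0x9F; 0x4A ⊕ 0x9F = 0xD5.
C[3]: T = 0x79, S = E(K, T) = 0xA0; 0xD6 ⊕ 0xA0 = 0x76.

C[1] = 0x9F, C[2] = 0xD5, C[3] = 0x76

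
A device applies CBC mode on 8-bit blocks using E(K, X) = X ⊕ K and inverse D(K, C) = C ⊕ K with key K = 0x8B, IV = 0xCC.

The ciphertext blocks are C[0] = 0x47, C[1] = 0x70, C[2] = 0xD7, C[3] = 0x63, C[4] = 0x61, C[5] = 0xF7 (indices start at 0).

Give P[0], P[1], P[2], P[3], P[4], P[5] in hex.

CBC decryption: P_i = D(K, C_i) ⊕ C_{i−1}, with C_{−1} = IV.
P[0]: D(K, 0x47) = 0xCC; 0xCC ⊕ 0xCC = 0x00.
P[1]: D(K, 0x70) = 0xFB; 0xFB ⊕ 0x47 = 0xBC.
P[2]: D(K, 0xD7) = 0x5C; 0x5C ⊕ 0x70 = 0x2C.
P[3]: D(K, 0x63) = 0xE8; 0xE8 ⊕ 0xD7 = 0x3F.
P[4]: D(K, 0x61) = 0xEA; 0xEA ⊕ 0x63 = 0x89.
P[5]: D(K, 0xF7) = 0x7C; 0x7C ⊕ 0x61 = 0x1D.

P[0] = 0x00, P[1] = 0xBC, P[2] = 0x2C, P[3] = 0x3F, P[4] = 0x89, P[5] = 0x1D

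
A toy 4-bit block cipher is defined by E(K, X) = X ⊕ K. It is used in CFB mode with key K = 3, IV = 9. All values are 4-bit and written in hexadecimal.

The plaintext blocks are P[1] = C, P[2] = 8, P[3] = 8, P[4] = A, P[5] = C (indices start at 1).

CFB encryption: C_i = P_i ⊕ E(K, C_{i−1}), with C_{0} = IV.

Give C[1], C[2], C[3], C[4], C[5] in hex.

C[1]: E(K, 9) = A; C ⊕ A = 6.
C[2]: E(K, 6) = 5; 8 ⊕ 5 = D.
C[3]: E(K, D) = E; 8 ⊕ E = 6.
C[4]: E(K, 6) = 5; A ⊕ 5 = F.
C[5]: E(K, F) = C; C ⊕ C = 0.

C[1] = 6, C[2] = D, C[3] = 6, C[4] = F, C[5] = 0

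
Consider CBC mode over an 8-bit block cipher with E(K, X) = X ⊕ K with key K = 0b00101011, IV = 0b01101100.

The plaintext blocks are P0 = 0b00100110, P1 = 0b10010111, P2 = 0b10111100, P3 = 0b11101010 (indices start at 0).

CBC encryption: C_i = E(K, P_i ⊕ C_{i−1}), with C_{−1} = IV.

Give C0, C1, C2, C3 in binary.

C0 = 0b01100001, C1 = 0b11011101, C2 = 0b01001010, C3 = 0b10001011

C0: P0 ⊕ 0b01101100 = 0b01001010; E(K, 0b01001010) = 0b01100001.
C1: P1 ⊕ 0b01100001 = 0b11110110; E(K, 0b11110110) = 0b11011101.
C2: P2 ⊕ 0b11011101 = 0b01100001; E(K, 0b01100001) = 0b01001010.
C3: P3 ⊕ 0b01001010 = 0b10100000; E(K, 0b10100000) = 0b10001011.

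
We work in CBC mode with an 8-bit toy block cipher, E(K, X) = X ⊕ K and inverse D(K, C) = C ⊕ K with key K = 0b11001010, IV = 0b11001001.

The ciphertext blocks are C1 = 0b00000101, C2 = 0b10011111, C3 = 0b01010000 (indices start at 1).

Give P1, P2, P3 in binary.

CBC decryption: P_i = D(K, C_i) ⊕ C_{i−1}, with C_{0} = IV.
P1: D(K, 0b00000101) = 0b11001111; 0b11001111 ⊕ 0b11001001 = 0b00000110.
P2: D(K, 0b10011111) = 0b01010101; 0b01010101 ⊕ 0b00000101 = 0b01010000.
P3: D(K, 0b01010000) = 0b10011010; 0b10011010 ⊕ 0b10011111 = 0b00000101.

P1 = 0b00000110, P2 = 0b01010000, P3 = 0b00000101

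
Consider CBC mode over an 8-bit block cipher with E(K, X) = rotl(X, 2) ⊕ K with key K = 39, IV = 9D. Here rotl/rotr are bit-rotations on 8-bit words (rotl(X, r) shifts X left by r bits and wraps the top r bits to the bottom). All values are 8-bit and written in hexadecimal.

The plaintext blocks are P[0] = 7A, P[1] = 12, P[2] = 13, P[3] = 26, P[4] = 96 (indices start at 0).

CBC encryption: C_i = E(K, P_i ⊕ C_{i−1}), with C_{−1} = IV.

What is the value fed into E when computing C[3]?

C[0]: P[0] ⊕ 9D = E7; E(K, E7) = A6.
C[1]: P[1] ⊕ A6 = B4; E(K, B4) = EB.
C[2]: P[2] ⊕ EB = F8; E(K, F8) = DA.
C[3]: P[3] ⊕ DA = FC; E(K, FC) = CA.
So the input to E for block [3] is FC.

FC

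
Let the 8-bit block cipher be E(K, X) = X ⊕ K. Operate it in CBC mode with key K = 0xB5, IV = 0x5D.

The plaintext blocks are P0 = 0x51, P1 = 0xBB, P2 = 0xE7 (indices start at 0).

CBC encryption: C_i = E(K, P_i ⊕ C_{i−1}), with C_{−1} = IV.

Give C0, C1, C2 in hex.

C0 = 0xB9, C1 = 0xB7, C2 = 0xE5

C0: P0 ⊕ 0x5D = 0x0C; E(K, 0x0C) = 0xB9.
C1: P1 ⊕ 0xB9 = 0x02; E(K, 0x02) = 0xB7.
C2: P2 ⊕ 0xB7 = 0x50; E(K, 0x50) = 0xE5.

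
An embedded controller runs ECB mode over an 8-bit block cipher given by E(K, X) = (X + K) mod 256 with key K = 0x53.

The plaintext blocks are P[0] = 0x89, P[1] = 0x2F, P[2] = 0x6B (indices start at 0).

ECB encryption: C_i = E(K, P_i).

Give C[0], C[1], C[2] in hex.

C[0] = 0xDC, C[1] = 0x82, C[2] = 0xBE

C[0]: E(K, 0x89) = 0xDC.
C[1]: E(K, 0x2F) = 0x82.
C[2]: E(K, 0x6B) = 0xBE.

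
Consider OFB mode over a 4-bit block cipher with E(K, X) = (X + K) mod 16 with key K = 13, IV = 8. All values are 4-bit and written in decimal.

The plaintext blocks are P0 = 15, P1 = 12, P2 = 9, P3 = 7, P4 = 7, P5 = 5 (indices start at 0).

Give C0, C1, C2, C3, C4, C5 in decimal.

C0 = 10, C1 = 14, C2 = 6, C3 = 11, C4 = 14, C5 = 3

OFB encryption: S_i = E(K, S_{i−1}) with S_{−1} = IV; C_i = P_i ⊕ S_i.
C0: S = E(K, 8) = 5; 15 ⊕ 5 = 10.
C1: S = E(K, 5) = 2; 12 ⊕ 2 = 14.
C2: S = E(K, 2) = 15; 9 ⊕ 15 = 6.
C3: S = E(K, 15) = 12; 7 ⊕ 12 = 11.
C4: S = E(K, 12) = 9; 7 ⊕ 9 = 14.
C5: S = E(K, 9) = 6; 5 ⊕ 6 = 3.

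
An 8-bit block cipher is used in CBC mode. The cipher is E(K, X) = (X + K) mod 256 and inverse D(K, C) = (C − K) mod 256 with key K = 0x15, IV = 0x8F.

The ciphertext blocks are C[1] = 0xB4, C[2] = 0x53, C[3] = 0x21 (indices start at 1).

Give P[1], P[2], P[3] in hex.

P[1] = 0x10, P[2] = 0x8A, P[3] = 0x5F

CBC decryption: P_i = D(K, C_i) ⊕ C_{i−1}, with C_{0} = IV.
P[1]: D(K, 0xB4) = 0x9F; 0x9F ⊕ 0x8F = 0x10.
P[2]: D(K, 0x53) = 0x3E; 0x3E ⊕ 0xB4 = 0x8A.
P[3]: D(K, 0x21) = 0x0C; 0x0C ⊕ 0x53 = 0x5F.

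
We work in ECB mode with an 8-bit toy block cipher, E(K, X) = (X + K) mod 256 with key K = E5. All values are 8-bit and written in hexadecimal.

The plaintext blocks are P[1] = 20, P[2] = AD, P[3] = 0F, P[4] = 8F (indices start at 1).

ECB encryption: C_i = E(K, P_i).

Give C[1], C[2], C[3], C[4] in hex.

C[1]: E(K, 20) = 05.
C[2]: E(K, AD) = 92.
C[3]: E(K, 0F) = F4.
C[4]: E(K, 8F) = 74.

C[1] = 05, C[2] = 92, C[3] = F4, C[4] = 74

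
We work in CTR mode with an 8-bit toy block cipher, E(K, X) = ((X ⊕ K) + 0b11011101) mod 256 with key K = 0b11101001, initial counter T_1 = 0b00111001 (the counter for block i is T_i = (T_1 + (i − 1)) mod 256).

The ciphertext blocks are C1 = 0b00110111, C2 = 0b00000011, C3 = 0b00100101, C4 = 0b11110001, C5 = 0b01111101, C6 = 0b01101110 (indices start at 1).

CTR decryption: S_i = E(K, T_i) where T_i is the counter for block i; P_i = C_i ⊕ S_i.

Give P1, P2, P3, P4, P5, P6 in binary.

P1 = 0b10011010, P2 = 0b10110011, P3 = 0b10001010, P4 = 0b01000011, P5 = 0b11001100, P6 = 0b11011010

P1: T = 0b00111001, S = E(K, T) = 0b10101101; 0b00110111 ⊕ 0b10101101 = 0b10011010.
P2: T = 0b00111010, S = E(K, T) = 0b10110000; 0b00000011 ⊕ 0b10110000 = 0b10110011.
P3: T = 0b00111011, S = E(K, T) = 0b10101111; 0b00100101 ⊕ 0b10101111 = 0b10001010.
P4: T = 0b00111100, S = E(K, T) = 0b10110010; 0b11110001 ⊕ 0b10110010 = 0b01000011.
P5: T = 0b00111101, S = E(K, T) = 0b10110001; 0b01111101 ⊕ 0b10110001 = 0b11001100.
P6: T = 0b00111110, S = E(K, T) = 0b10110100; 0b01101110 ⊕ 0b10110100 = 0b11011010.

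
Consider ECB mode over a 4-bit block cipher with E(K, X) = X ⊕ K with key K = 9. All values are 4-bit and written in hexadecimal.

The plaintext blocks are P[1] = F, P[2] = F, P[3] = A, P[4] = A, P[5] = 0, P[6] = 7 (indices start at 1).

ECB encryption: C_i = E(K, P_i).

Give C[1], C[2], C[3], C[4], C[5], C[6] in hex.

C[1]: E(K, F) = 6.
C[2]: E(K, F) = 6.
C[3]: E(K, A) = 3.
C[4]: E(K, A) = 3.
C[5]: E(K, 0) = 9.
C[6]: E(K, 7) = E.

C[1] = 6, C[2] = 6, C[3] = 3, C[4] = 3, C[5] = 9, C[6] = E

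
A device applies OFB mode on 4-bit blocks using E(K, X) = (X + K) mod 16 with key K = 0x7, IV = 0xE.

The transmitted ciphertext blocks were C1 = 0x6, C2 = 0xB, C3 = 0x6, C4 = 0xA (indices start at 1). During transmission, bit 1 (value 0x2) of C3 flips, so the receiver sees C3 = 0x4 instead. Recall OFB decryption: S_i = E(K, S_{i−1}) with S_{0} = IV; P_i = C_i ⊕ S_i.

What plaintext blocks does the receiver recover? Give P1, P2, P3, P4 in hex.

Only C3 changed, to 0x4. In OFB, a change in C_i flips the same bit in P_i only; the keystream is unaffected. Decrypting the received ciphertext:
P1: S = E(K, 0xE) = 0x5; 0x6 ⊕ 0x5 = 0x3.
P2: S = E(K, 0x5) = 0xC; 0xB ⊕ 0xC = 0x7.
P3: S = E(K, 0xC) = 0x3; 0x4 ⊕ 0x3 = 0x7.
P4: S = E(K, 0x3) = 0xA; 0xA ⊕ 0xA = 0x0.
Blocks that differ from the original plaintext: P3.

P1 = 0x3, P2 = 0x7, P3 = 0x7, P4 = 0x0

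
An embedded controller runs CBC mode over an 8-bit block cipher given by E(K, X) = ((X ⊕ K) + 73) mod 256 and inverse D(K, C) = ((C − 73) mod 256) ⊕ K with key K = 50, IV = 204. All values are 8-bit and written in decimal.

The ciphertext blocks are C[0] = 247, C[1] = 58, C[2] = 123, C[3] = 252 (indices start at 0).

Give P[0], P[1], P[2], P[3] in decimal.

P[0] = 80, P[1] = 52, P[2] = 58, P[3] = 250

CBC decryption: P_i = D(K, C_i) ⊕ C_{i−1}, with C_{−1} = IV.
P[0]: D(K, 247) = 156; 156 ⊕ 204 = 80.
P[1]: D(K, 58) = 195; 195 ⊕ 247 = 52.
P[2]: D(K, 123) = 0; 0 ⊕ 58 = 58.
P[3]: D(K, 252) = 129; 129 ⊕ 123 = 250.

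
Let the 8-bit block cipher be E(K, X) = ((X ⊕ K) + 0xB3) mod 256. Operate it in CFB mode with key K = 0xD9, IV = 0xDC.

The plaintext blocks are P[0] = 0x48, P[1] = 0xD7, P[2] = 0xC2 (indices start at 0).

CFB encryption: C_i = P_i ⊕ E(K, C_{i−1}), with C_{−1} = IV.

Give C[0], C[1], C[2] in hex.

C[0]: E(K, 0xDC) = 0xB8; 0x48 ⊕ 0xB8 = 0xF0.
C[1]: E(K, 0xF0) = 0xDC; 0xD7 ⊕ 0xDC = 0x0B.
C[2]: E(K, 0x0B) = 0x85; 0xC2 ⊕ 0x85 = 0x47.

C[0] = 0xF0, C[1] = 0x0B, C[2] = 0x47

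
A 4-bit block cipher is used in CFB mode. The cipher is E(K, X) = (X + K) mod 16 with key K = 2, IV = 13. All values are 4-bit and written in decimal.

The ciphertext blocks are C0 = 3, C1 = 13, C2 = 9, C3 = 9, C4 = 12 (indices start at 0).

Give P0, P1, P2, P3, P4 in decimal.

P0 = 12, P1 = 8, P2 = 6, P3 = 2, P4 = 7

CFB decryption: P_i = C_i ⊕ E(K, C_{i−1}), with C_{−1} = IV.
P0: E(K, 13) = 15; 3 ⊕ 15 = 12.
P1: E(K, 3) = 5; 13 ⊕ 5 = 8.
P2: E(K, 13) = 15; 9 ⊕ 15 = 6.
P3: E(K, 9) = 11; 9 ⊕ 11 = 2.
P4: E(K, 9) = 11; 12 ⊕ 11 = 7.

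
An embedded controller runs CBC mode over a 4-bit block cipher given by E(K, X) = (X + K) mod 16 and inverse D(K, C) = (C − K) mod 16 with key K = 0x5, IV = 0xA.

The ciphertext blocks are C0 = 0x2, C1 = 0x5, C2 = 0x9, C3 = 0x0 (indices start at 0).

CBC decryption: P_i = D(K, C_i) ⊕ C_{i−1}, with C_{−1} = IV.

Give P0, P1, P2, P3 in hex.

P0: D(K, 0x2) = 0xD; 0xD ⊕ 0xA = 0x7.
P1: D(K, 0x5) = 0x0; 0x0 ⊕ 0x2 = 0x2.
P2: D(K, 0x9) = 0x4; 0x4 ⊕ 0x5 = 0x1.
P3: D(K, 0x0) = 0xB; 0xB ⊕ 0x9 = 0x2.

P0 = 0x7, P1 = 0x2, P2 = 0x1, P3 = 0x2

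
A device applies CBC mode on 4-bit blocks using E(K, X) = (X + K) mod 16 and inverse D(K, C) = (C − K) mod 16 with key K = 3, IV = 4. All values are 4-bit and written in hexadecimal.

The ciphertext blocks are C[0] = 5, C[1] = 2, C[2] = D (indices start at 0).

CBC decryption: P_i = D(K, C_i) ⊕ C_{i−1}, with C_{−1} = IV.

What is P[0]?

P[0] = 6

P[0]: D(K, 5) = 2; 2 ⊕ 4 = 6.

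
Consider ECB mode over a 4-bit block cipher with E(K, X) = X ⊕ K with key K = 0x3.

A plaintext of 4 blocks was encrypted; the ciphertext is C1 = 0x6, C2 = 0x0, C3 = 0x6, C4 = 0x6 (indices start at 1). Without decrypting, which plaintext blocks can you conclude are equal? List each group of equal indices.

ECB encrypts each block independently with the same key, so equal ciphertext blocks imply equal plaintext blocks.
C1 = C3 = C4 = 0x6, so P1 = P3 = P4.

P1 = P3 = P4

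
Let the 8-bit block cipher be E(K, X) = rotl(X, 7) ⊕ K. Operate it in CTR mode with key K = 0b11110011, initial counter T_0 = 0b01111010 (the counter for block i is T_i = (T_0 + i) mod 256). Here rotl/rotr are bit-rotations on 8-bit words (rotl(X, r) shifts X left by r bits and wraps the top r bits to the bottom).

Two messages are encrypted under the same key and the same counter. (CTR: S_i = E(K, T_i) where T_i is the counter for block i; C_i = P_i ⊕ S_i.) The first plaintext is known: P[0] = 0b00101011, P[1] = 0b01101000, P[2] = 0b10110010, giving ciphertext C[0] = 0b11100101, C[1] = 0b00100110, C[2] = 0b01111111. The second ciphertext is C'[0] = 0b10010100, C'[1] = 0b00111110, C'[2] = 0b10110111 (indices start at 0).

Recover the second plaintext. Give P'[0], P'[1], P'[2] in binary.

P'[0] = 0b01011010, P'[1] = 0b01110000, P'[2] = 0b01111010

In CTR with a reused counter, both messages share the same keystream S_i, so C_i ⊕ C'_i = P_i ⊕ P'_i and thus P'_i = P_i ⊕ C_i ⊕ C'_i.
P'[0]: 0b00101011 ⊕ 0b11100101 ⊕ 0b10010100 = 0b01011010.
P'[1]: 0b01101000 ⊕ 0b00100110 ⊕ 0b00111110 = 0b01110000.
P'[2]: 0b10110010 ⊕ 0b01111111 ⊕ 0b10110111 = 0b01111010.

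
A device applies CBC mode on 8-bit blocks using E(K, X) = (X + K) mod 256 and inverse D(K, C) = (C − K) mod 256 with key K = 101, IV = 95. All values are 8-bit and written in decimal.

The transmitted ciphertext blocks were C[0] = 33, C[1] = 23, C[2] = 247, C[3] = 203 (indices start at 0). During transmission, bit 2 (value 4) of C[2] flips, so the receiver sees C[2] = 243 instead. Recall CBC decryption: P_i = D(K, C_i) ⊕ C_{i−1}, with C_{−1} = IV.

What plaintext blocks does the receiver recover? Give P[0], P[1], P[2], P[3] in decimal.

P[0] = 227, P[1] = 147, P[2] = 153, P[3] = 149

Only C[2] changed, to 243. In CBC, a change in C_i garbles P_i and flips the same bit in P_{i+1}. Decrypting the received ciphertext:
P[0]: D(K, 33) = 188; 188 ⊕ 95 = 227.
P[1]: D(K, 23) = 178; 178 ⊕ 33 = 147.
P[2]: D(K, 243) = 142; 142 ⊕ 23 = 153.
P[3]: D(K, 203) = 102; 102 ⊕ 243 = 149.
Blocks that differ from the original plaintext: P[2], P[3].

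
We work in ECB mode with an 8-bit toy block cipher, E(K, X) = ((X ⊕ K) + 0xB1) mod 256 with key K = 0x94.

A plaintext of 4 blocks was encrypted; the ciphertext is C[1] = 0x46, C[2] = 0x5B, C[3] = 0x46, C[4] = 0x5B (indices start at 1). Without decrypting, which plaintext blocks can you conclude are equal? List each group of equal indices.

ECB encrypts each block independently with the same key, so equal ciphertext blocks imply equal plaintext blocks.
C[1] = C[3] = 0x46, so P[1] = P[3].
C[2] = C[4] = 0x5B, so P[2] = P[4].

P[1] = P[3]; P[2] = P[4]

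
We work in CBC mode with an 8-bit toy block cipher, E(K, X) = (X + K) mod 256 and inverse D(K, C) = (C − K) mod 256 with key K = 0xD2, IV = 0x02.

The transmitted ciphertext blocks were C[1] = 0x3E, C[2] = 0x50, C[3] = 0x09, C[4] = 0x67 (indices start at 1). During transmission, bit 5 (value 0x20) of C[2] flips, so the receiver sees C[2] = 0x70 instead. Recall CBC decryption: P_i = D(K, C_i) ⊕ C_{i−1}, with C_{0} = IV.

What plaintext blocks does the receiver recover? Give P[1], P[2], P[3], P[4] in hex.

Only C[2] changed, to 0x70. In CBC, a change in C_i garbles P_i and flips the same bit in P_{i+1}. Decrypting the received ciphertext:
P[1]: D(K, 0x3E) = 0x6C; 0x6C ⊕ 0x02 = 0x6E.
P[2]: D(K, 0x70) = 0x9E; 0x9E ⊕ 0x3E = 0xA0.
P[3]: D(K, 0x09) = 0x37; 0x37 ⊕ 0x70 = 0x47.
P[4]: D(K, 0x67) = 0x95; 0x95 ⊕ 0x09 = 0x9C.
Blocks that differ from the original plaintext: P[2], P[3].

P[1] = 0x6E, P[2] = 0xA0, P[3] = 0x47, P[4] = 0x9C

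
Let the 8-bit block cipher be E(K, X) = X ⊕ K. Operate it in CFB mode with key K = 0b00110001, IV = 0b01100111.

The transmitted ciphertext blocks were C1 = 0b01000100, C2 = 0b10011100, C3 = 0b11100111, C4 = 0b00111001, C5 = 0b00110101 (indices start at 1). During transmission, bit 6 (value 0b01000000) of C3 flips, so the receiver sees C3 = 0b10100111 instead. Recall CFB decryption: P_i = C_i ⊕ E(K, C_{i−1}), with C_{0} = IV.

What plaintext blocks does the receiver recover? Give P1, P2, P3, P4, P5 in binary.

P1 = 0b00010010, P2 = 0b11101001, P3 = 0b00001010, P4 = 0b10101111, P5 = 0b00111101

Only C3 changed, to 0b10100111. In CFB, a change in C_i flips the same bit in P_i and garbles P_{i+1}. Decrypting the received ciphertext:
P1: E(K, 0b01100111) = 0b01010110; 0b01000100 ⊕ 0b01010110 = 0b00010010.
P2: E(K, 0b01000100) = 0b01110101; 0b10011100 ⊕ 0b01110101 = 0b11101001.
P3: E(K, 0b10011100) = 0b10101101; 0b10100111 ⊕ 0b10101101 = 0b00001010.
P4: E(K, 0b10100111) = 0b10010110; 0b00111001 ⊕ 0b10010110 = 0b10101111.
P5: E(K, 0b00111001) = 0b00001000; 0b00110101 ⊕ 0b00001000 = 0b00111101.
Blocks that differ from the original plaintext: P3, P4.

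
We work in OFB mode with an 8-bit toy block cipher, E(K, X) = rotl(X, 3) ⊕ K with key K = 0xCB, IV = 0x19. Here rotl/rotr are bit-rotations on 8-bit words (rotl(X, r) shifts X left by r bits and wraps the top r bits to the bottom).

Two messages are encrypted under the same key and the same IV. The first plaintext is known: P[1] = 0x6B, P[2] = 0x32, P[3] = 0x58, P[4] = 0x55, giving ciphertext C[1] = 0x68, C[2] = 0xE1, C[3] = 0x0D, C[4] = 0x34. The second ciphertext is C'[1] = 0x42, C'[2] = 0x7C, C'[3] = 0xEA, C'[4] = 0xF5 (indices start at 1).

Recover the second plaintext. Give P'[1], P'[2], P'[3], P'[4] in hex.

In OFB with a reused IV, both messages share the same keystream S_i, so C_i ⊕ C'_i = P_i ⊕ P'_i and thus P'_i = P_i ⊕ C_i ⊕ C'_i.
P'[1]: 0x6B ⊕ 0x68 ⊕ 0x42 = 0x41.
P'[2]: 0x32 ⊕ 0xE1 ⊕ 0x7C = 0xAF.
P'[3]: 0x58 ⊕ 0x0D ⊕ 0xEA = 0xBF.
P'[4]: 0x55 ⊕ 0x34 ⊕ 0xF5 = 0x94.

P'[1] = 0x41, P'[2] = 0xAF, P'[3] = 0xBF, P'[4] = 0x94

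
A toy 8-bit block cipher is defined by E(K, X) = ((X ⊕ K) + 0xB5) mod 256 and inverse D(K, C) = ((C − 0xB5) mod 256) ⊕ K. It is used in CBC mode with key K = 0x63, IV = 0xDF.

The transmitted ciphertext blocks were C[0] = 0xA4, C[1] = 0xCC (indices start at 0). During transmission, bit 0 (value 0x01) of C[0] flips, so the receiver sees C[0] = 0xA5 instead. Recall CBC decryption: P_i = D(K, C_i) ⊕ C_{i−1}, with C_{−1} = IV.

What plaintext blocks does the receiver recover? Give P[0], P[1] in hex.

P[0] = 0x4C, P[1] = 0xD1

Only C[0] changed, to 0xA5. In CBC, a change in C_i garbles P_i and flips the same bit in P_{i+1}. Decrypting the received ciphertext:
P[0]: D(K, 0xA5) = 0x93; 0x93 ⊕ 0xDF = 0x4C.
P[1]: D(K, 0xCC) = 0x74; 0x74 ⊕ 0xA5 = 0xD1.
Blocks that differ from the original plaintext: P[0], P[1].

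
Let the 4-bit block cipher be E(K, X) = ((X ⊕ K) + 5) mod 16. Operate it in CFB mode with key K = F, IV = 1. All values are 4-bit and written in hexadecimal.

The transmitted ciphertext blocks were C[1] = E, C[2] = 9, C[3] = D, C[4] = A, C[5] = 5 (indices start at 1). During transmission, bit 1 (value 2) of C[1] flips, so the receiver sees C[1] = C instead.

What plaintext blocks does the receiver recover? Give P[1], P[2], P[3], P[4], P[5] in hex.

P[1] = F, P[2] = 1, P[3] = 6, P[4] = D, P[5] = F

CFB decryption: P_i = C_i ⊕ E(K, C_{i−1}), with C_{0} = IV.
Only C[1] changed, to C. In CFB, a change in C_i flips the same bit in P_i and garbles P_{i+1}. Decrypting the received ciphertext:
P[1]: E(K, 1) = 3; C ⊕ 3 = F.
P[2]: E(K, C) = 8; 9 ⊕ 8 = 1.
P[3]: E(K, 9) = B; D ⊕ B = 6.
P[4]: E(K, D) = 7; A ⊕ 7 = D.
P[5]: E(K, A) = A; 5 ⊕ A = F.
Blocks that differ from the original plaintext: P[1], P[2].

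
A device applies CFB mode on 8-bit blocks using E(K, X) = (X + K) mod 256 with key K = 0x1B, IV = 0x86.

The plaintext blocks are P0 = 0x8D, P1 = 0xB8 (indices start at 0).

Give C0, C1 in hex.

CFB encryption: C_i = P_i ⊕ E(K, C_{i−1}), with C_{−1} = IV.
C0: E(K, 0x86) = 0xA1; 0x8D ⊕ 0xA1 = 0x2C.
C1: E(K, 0x2C) = 0x47; 0xB8 ⊕ 0x47 = 0xFF.

C0 = 0x2C, C1 = 0xFF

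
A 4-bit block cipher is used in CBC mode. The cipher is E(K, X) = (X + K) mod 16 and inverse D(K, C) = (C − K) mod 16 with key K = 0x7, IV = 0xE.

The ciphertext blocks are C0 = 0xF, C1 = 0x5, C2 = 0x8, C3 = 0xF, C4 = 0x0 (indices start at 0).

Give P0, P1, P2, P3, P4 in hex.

P0 = 0x6, P1 = 0x1, P2 = 0x4, P3 = 0x0, P4 = 0x6

CBC decryption: P_i = D(K, C_i) ⊕ C_{i−1}, with C_{−1} = IV.
P0: D(K, 0xF) = 0x8; 0x8 ⊕ 0xE = 0x6.
P1: D(K, 0x5) = 0xE; 0xE ⊕ 0xF = 0x1.
P2: D(K, 0x8) = 0x1; 0x1 ⊕ 0x5 = 0x4.
P3: D(K, 0xF) = 0x8; 0x8 ⊕ 0x8 = 0x0.
P4: D(K, 0x0) = 0x9; 0x9 ⊕ 0xF = 0x6.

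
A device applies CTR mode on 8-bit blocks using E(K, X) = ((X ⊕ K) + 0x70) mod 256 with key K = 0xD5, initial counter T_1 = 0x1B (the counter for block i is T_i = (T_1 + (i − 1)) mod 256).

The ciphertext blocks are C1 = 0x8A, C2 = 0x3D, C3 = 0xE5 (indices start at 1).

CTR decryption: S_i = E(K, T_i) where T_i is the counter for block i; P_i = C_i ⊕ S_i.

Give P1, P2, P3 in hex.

P1 = 0xB4, P2 = 0x04, P3 = 0xDD

P1: T = 0x1B, S = E(K, T) = 0x3E; 0x8A ⊕ 0x3E = 0xB4.
P2: T = 0x1C, S = E(K, T) = 0x39; 0x3D ⊕ 0x39 = 0x04.
P3: T = 0x1D, S = E(K, T) = 0x38; 0xE5 ⊕ 0x38 = 0xDD.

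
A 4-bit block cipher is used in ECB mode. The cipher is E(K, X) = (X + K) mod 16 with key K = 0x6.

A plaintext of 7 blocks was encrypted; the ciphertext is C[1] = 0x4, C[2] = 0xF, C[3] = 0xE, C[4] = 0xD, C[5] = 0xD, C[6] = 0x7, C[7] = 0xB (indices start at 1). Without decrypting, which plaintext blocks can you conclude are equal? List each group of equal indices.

ECB encrypts each block independently with the same key, so equal ciphertext blocks imply equal plaintext blocks.
C[4] = C[5] = 0xD, so P[4] = P[5].

P[4] = P[5]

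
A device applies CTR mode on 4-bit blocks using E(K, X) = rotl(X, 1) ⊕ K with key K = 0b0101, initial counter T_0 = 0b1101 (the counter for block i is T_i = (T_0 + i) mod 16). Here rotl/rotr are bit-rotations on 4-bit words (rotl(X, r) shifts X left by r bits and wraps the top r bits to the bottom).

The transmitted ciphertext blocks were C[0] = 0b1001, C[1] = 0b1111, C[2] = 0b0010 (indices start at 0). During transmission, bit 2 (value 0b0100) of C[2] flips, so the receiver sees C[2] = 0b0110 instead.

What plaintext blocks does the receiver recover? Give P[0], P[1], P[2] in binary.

CTR decryption: S_i = E(K, T_i) where T_i is the counter for block i; P_i = C_i ⊕ S_i.
Only C[2] changed, to 0b0110. In CTR, a change in C_i flips the same bit in P_i only; the keystream is unaffected. Decrypting the received ciphertext:
P[0]: T = 0b1101, S = E(K, T) = 0b1110; 0b1001 ⊕ 0b1110 = 0b0111.
P[1]: T = 0b1110, S = E(K, T) = 0b1000; 0b1111 ⊕ 0b1000 = 0b0111.
P[2]: T = 0b1111, S = E(K, T) = 0b1010; 0b0110 ⊕ 0b1010 = 0b1100.
Blocks that differ from the original plaintext: P[2].

P[0] = 0b0111, P[1] = 0b0111, P[2] = 0b1100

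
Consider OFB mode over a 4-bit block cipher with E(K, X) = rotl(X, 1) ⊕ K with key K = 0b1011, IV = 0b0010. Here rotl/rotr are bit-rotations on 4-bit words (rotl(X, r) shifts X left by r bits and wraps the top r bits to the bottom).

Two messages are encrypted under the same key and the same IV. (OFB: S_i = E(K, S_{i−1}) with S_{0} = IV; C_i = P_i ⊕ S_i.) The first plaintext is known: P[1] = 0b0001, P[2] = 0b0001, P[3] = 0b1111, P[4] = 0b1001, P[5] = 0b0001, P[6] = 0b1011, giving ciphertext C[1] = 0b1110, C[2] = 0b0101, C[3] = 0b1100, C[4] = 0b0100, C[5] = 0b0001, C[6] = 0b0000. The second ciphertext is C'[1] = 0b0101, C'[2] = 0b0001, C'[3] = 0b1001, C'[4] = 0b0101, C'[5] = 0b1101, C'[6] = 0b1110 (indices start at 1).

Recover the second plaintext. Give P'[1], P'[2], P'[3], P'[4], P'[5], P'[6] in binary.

P'[1] = 0b1010, P'[2] = 0b0101, P'[3] = 0b1010, P'[4] = 0b1000, P'[5] = 0b1101, P'[6] = 0b0101

In OFB with a reused IV, both messages share the same keystream S_i, so C_i ⊕ C'_i = P_i ⊕ P'_i and thus P'_i = P_i ⊕ C_i ⊕ C'_i.
P'[1]: 0b0001 ⊕ 0b1110 ⊕ 0b0101 = 0b1010.
P'[2]: 0b0001 ⊕ 0b0101 ⊕ 0b0001 = 0b0101.
P'[3]: 0b1111 ⊕ 0b1100 ⊕ 0b1001 = 0b1010.
P'[4]: 0b1001 ⊕ 0b0100 ⊕ 0b0101 = 0b1000.
P'[5]: 0b0001 ⊕ 0b0001 ⊕ 0b1101 = 0b1101.
P'[6]: 0b1011 ⊕ 0b0000 ⊕ 0b1110 = 0b0101.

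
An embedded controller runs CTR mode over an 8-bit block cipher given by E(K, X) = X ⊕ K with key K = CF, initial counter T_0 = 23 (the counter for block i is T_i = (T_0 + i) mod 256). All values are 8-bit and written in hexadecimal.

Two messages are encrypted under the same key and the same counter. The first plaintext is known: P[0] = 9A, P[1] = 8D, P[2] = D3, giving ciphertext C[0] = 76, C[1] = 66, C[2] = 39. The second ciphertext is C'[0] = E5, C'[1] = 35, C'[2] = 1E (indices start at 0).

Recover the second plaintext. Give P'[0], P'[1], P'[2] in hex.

P'[0] = 09, P'[1] = DE, P'[2] = F4

In CTR with a reused counter, both messages share the same keystream S_i, so C_i ⊕ C'_i = P_i ⊕ P'_i and thus P'_i = P_i ⊕ C_i ⊕ C'_i.
P'[0]: 9A ⊕ 76 ⊕ E5 = 09.
P'[1]: 8D ⊕ 66 ⊕ 35 = DE.
P'[2]: D3 ⊕ 39 ⊕ 1E = F4.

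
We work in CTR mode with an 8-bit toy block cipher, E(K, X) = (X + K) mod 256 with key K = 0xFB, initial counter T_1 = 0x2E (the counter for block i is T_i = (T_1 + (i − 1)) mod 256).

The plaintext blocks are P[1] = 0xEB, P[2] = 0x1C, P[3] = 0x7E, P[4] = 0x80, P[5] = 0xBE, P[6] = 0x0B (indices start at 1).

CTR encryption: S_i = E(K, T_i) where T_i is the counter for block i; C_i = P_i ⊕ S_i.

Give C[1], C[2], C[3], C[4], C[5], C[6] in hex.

C[1]: T = 0x2E, S = E(K, T) = 0x29; 0xEB ⊕ 0x29 = 0xC2.
C[2]: T = 0x2F, S = E(K, T) = 0x2A; 0x1C ⊕ 0x2A = 0x36.
C[3]: T = 0x30, S = E(K, T) = 0x2B; 0x7E ⊕ 0x2B = 0x55.
C[4]: T = 0x31, S = E(K, T) = 0x2C; 0x80 ⊕ 0x2C = 0xAC.
C[5]: T = 0x32, S = E(K, T) = 0x2D; 0xBE ⊕ 0x2D = 0x93.
C[6]: T = 0x33, S = E(K, T) = 0x2E; 0x0B ⊕ 0x2E = 0x25.

C[1] = 0xC2, C[2] = 0x36, C[3] = 0x55, C[4] = 0xAC, C[5] = 0x93, C[6] = 0x25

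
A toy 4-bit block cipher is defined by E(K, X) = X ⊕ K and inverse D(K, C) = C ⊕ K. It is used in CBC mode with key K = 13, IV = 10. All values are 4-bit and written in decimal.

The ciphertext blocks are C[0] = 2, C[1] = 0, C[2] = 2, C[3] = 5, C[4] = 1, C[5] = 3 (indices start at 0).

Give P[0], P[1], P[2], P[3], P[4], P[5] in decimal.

CBC decryption: P_i = D(K, C_i) ⊕ C_{i−1}, with C_{−1} = IV.
P[0]: D(K, 2) = 15; 15 ⊕ 10 = 5.
P[1]: D(K, 0) = 13; 13 ⊕ 2 = 15.
P[2]: D(K, 2) = 15; 15 ⊕ 0 = 15.
P[3]: D(K, 5) = 8; 8 ⊕ 2 = 10.
P[4]: D(K, 1) = 12; 12 ⊕ 5 = 9.
P[5]: D(K, 3) = 14; 14 ⊕ 1 = 15.

P[0] = 5, P[1] = 15, P[2] = 15, P[3] = 10, P[4] = 9, P[5] = 15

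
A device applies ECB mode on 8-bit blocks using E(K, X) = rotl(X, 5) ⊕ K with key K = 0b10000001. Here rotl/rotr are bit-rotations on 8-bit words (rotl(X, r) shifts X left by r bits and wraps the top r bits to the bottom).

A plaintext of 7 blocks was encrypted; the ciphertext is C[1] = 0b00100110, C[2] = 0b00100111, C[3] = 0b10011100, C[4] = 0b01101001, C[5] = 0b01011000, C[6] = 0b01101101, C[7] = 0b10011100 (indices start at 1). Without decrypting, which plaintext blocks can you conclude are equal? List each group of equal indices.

P[3] = P[7]

ECB encrypts each block independently with the same key, so equal ciphertext blocks imply equal plaintext blocks.
C[3] = C[7] = 0b10011100, so P[3] = P[7].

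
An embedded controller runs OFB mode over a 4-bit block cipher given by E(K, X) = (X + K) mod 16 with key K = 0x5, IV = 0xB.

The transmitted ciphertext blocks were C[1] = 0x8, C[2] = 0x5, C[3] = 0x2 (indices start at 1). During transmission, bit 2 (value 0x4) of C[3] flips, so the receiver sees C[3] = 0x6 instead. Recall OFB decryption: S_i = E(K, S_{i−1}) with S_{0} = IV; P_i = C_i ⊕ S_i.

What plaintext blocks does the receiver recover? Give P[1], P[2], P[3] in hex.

Only C[3] changed, to 0x6. In OFB, a change in C_i flips the same bit in P_i only; the keystream is unaffected. Decrypting the received ciphertext:
P[1]: S = E(K, 0xB) = 0x0; 0x8 ⊕ 0x0 = 0x8.
P[2]: S = E(K, 0x0) = 0x5; 0x5 ⊕ 0x5 = 0x0.
P[3]: S = E(K, 0x5) = 0xA; 0x6 ⊕ 0xA = 0xC.
Blocks that differ from the original plaintext: P[3].

P[1] = 0x8, P[2] = 0x0, P[3] = 0xC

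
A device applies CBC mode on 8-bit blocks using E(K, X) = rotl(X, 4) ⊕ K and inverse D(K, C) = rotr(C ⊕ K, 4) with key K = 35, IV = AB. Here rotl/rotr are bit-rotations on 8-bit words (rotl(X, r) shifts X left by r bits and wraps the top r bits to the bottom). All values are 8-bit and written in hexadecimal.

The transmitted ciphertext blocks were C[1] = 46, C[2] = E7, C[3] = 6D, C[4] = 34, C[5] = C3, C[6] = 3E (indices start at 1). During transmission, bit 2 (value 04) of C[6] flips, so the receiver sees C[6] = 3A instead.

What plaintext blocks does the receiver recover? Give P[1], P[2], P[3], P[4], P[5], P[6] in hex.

P[1] = 9C, P[2] = 6B, P[3] = 62, P[4] = 7D, P[5] = 5B, P[6] = 33

CBC decryption: P_i = D(K, C_i) ⊕ C_{i−1}, with C_{0} = IV.
Only C[6] changed, to 3A. In CBC, a change in C_i garbles P_i and flips the same bit in P_{i+1}. Decrypting the received ciphertext:
P[1]: D(K, 46) = 37; 37 ⊕ AB = 9C.
P[2]: D(K, E7) = 2D; 2D ⊕ 46 = 6B.
P[3]: D(K, 6D) = 85; 85 ⊕ E7 = 62.
P[4]: D(K, 34) = 10; 10 ⊕ 6D = 7D.
P[5]: D(K, C3) = 6F; 6F ⊕ 34 = 5B.
P[6]: D(K, 3A) = F0; F0 ⊕ C3 = 33.
Blocks that differ from the original plaintext: P[6].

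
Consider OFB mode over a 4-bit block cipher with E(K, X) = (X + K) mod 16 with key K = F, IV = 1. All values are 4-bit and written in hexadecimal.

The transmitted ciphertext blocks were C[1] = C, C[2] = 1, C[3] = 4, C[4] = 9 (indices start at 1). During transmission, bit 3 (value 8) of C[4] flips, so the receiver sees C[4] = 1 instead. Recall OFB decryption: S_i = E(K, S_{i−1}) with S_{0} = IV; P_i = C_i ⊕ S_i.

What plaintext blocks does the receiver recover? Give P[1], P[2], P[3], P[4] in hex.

Only C[4] changed, to 1. In OFB, a change in C_i flips the same bit in P_i only; the keystream is unaffected. Decrypting the received ciphertext:
P[1]: S = E(K, 1) = 0; C ⊕ 0 = C.
P[2]: S = E(K, 0) = F; 1 ⊕ F = E.
P[3]: S = E(K, F) = E; 4 ⊕ E = A.
P[4]: S = E(K, E) = D; 1 ⊕ D = C.
Blocks that differ from the original plaintext: P[4].

P[1] = C, P[2] = E, P[3] = A, P[4] = C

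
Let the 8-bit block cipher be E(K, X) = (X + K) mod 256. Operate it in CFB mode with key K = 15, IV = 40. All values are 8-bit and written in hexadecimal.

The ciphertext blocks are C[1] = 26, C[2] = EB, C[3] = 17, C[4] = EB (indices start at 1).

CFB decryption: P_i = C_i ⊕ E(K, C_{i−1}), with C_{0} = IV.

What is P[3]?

P[3]: E(K, EB) = 00; 17 ⊕ 00 = 17.

P[3] = 17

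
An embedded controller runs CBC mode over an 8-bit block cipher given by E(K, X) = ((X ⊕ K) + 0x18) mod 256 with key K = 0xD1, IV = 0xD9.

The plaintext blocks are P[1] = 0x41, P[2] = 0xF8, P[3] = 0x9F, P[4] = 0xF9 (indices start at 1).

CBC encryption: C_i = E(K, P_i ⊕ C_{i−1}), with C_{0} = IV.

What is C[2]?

C[2] = 0x60

C[1]: P[1] ⊕ 0xD9 = 0x98; E(K, 0x98) = 0x61.
C[2]: P[2] ⊕ 0x61 = 0x99; E(K, 0x99) = 0x60.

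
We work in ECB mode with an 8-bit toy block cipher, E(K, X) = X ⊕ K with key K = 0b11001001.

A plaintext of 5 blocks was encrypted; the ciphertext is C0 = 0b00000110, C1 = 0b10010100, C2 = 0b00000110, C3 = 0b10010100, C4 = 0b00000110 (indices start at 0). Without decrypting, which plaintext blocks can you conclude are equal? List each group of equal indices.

P0 = P2 = P4; P1 = P3

ECB encrypts each block independently with the same key, so equal ciphertext blocks imply equal plaintext blocks.
C0 = C2 = C4 = 0b00000110, so P0 = P2 = P4.
C1 = C3 = 0b10010100, so P1 = P3.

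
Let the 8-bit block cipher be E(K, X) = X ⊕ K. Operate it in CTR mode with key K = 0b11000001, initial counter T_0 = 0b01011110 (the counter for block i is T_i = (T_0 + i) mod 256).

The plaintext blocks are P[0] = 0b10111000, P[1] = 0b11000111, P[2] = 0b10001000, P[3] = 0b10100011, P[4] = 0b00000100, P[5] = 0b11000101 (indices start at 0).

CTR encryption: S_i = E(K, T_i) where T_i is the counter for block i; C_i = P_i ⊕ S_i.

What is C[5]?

C[5] = 0b01100111

C[0]: T = 0b01011110, S = E(K, T) = 0b10011111; 0b10111000 ⊕ 0b10011111 = 0b00100111.
C[1]: T = 0b01011111, S = E(K, T) = 0b10011110; 0b11000111 ⊕ 0b10011110 = 0b01011001.
C[2]: T = 0b01100000, S = E(K, T) = 0b10100001; 0b10001000 ⊕ 0b10100001 = 0b00101001.
C[3]: T = 0b01100001, S = E(K, T) = 0b10100000; 0b10100011 ⊕ 0b10100000 = 0b00000011.
C[4]: T = 0b01100010, S = E(K, T) = 0b10100011; 0b00000100 ⊕ 0b10100011 = 0b10100111.
C[5]: T = 0b01100011, S = E(K, T) = 0b10100010; 0b11000101 ⊕ 0b10100010 = 0b01100111.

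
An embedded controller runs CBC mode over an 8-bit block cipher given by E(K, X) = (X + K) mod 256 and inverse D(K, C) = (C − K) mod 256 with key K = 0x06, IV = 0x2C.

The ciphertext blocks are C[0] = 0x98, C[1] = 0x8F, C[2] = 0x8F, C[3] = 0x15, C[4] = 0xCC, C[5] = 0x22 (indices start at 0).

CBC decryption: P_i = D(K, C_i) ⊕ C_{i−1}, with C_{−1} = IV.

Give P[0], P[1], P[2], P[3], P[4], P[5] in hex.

P[0]: D(K, 0x98) = 0x92; 0x92 ⊕ 0x2C = 0xBE.
P[1]: D(K, 0x8F) = 0x89; 0x89 ⊕ 0x98 = 0x11.
P[2]: D(K, 0x8F) = 0x89; 0x89 ⊕ 0x8F = 0x06.
P[3]: D(K, 0x15) = 0x0F; 0x0F ⊕ 0x8F = 0x80.
P[4]: D(K, 0xCC) = 0xC6; 0xC6 ⊕ 0x15 = 0xD3.
P[5]: D(K, 0x22) = 0x1C; 0x1C ⊕ 0xCC = 0xD0.

P[0] = 0xBE, P[1] = 0x11, P[2] = 0x06, P[3] = 0x80, P[4] = 0xD3, P[5] = 0xD0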